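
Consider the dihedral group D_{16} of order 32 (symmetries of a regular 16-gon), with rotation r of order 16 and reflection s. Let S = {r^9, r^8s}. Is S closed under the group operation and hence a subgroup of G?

No

The identity e ∉ S, so S is not a subgroup.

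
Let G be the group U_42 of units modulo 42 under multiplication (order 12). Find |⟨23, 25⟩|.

6

|⟨23⟩| = 6 and |⟨25⟩| = 3, so |H| is a multiple of lcm(6, 3) = 6 and divides |G| = 12.
Closing under the operation: H = {1, 11, 23, 25, 29, 37}, so |H| = 6.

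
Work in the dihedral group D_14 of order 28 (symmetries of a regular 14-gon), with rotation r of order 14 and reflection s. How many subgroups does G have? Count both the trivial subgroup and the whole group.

|G| = 28, so by Lagrange every subgroup order divides 28. Divisors: 1, 2, 4, 7, 14, 28.
Subgroups by order — order 1: 1; order 2: 15; order 4: 7; order 7: 1; order 14: 3; order 28: 1.
Total: 1 + 15 + 7 + 1 + 3 + 1 = 28.

28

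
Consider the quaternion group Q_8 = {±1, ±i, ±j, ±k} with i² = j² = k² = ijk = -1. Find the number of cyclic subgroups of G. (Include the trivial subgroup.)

5

Each element a generates a cyclic subgroup ⟨a⟩; distinct elements may generate the same one (a cyclic group of order d has φ(d) generators).
Cyclic subgroups by order — order 1: 1; order 2: 1; order 4: 3.
Total: 5.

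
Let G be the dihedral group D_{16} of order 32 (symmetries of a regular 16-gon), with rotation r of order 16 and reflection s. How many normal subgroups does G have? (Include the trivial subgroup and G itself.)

8

G has 36 subgroups. Checking conjugation-invariance by order — order 1: 1/1 normal; order 2: 1/17 normal; order 4: 1/9 normal; order 8: 1/5 normal; order 16: 3/3 normal; order 32: 1/1 normal.
Total normal subgroups: 8.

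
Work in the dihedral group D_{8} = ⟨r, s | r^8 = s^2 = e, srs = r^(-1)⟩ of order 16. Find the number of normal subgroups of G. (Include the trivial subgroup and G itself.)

G has 19 subgroups. Checking conjugation-invariance by order — order 1: 1/1 normal; order 2: 1/9 normal; order 4: 1/5 normal; order 8: 3/3 normal; order 16: 1/1 normal.
Total normal subgroups: 7.

7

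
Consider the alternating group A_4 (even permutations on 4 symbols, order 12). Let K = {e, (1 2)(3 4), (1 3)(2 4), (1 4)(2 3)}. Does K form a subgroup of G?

Yes

|K| = 4 divides |G| = 12, consistent with Lagrange.
K contains the identity, every element's inverse is in K, and K is closed under ∘: it is a subgroup.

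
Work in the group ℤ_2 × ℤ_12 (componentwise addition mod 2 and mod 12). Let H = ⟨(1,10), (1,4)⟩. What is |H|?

12

|⟨(1,10)⟩| = 6 and |⟨(1,4)⟩| = 6, so |H| is a multiple of lcm(6, 6) = 6 and divides |G| = 24.
Closing under the operation: H = {(0,0), (0,2), (0,4), (0,6), (0,8), (0,10), (1,0), (1,2), (1,4), (1,6), (1,8), (1,10)}, so |H| = 12.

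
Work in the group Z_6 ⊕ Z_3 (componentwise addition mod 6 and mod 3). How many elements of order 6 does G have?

An element (a,b) has order lcm(ord(a), ord(b)); count pairs with lcm equal to 6.
Enumerating gives 8 such elements.

8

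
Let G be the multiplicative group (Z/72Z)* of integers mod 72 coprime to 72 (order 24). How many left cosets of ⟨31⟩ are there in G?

|⟨31⟩| = 6 and |G| = 24.
By Lagrange, [G : H] = |G|/|H| = 24/6 = 4.

4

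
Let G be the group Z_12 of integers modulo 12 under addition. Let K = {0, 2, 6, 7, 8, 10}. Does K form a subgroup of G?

7 ∈ K but its inverse 5 ∉ K, so K is not a subgroup.

No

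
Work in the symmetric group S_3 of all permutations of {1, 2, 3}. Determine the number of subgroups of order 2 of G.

3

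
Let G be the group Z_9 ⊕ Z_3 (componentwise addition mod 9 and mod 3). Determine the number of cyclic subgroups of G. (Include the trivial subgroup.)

8

A cyclic subgroup of order d is generated by each of its φ(d) elements of order d, so the cyclic subgroups of order d number (#elements of order d)/φ(d).
Cyclic subgroups by order — order 1: 1; order 3: 4; order 9: 3.
Total: 8.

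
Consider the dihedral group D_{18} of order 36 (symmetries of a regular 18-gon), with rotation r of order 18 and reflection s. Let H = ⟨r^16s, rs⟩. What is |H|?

12

|⟨r^16s⟩| = 2 and |⟨rs⟩| = 2, so |H| is a multiple of lcm(2, 2) = 2 and divides |G| = 36.
Closing under the operation: H = {e, r^3, r^6, r^9, r^12, r^15, rs, r^4s, r^7s, r^10s, r^13s, r^16s}, so |H| = 12.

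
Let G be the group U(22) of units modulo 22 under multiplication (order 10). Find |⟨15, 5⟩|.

|⟨15⟩| = 5 and |⟨5⟩| = 5, so |H| is a multiple of lcm(5, 5) = 5 and divides |G| = 10.
Closing under the operation: H = {1, 3, 5, 9, 15}, so |H| = 5.

5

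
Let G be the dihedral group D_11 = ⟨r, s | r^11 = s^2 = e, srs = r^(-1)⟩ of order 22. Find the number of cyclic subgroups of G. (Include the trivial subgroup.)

13

Group the elements of G by the cyclic subgroup they generate; each cyclic subgroup of order d accounts for φ(d) elements.
Cyclic subgroups by order — order 1: 1; order 2: 11; order 11: 1.
Total: 13.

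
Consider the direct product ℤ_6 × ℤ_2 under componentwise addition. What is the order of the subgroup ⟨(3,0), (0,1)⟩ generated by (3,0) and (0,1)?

4

|⟨(3,0)⟩| = 2 and |⟨(0,1)⟩| = 2, so |H| is a multiple of lcm(2, 2) = 2 and divides |G| = 12.
Closing under the operation: H = {(0,0), (0,1), (3,0), (3,1)}, so |H| = 4.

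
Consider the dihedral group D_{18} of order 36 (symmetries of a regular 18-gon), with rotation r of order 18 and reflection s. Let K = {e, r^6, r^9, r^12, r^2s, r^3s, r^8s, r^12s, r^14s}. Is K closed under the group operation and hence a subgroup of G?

No

Closure fails: r^9 · r^2s = r^11s ∉ K. So K is not a subgroup.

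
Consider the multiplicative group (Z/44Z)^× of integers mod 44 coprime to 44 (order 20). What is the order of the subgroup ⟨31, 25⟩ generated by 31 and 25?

10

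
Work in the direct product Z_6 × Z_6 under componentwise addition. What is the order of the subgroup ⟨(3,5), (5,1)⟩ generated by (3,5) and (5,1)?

|⟨(3,5)⟩| = 6 and |⟨(5,1)⟩| = 6, so |H| is a multiple of lcm(6, 6) = 6 and divides |G| = 36.
Closing under the operation: H = {(0,0), (0,2), (0,4), (1,1), (1,3), (1,5), (2,0), (2,2), (2,4), (3,1), (3,3), (3,5), (4,0), (4,2), (4,4), (5,1), (5,3), (5,5)}, so |H| = 18.

18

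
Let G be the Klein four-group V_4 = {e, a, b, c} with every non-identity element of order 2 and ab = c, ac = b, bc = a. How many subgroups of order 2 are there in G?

|G| = 4 and 2 | 4, so subgroups of order 2 are possible by Lagrange.
The subgroups of order 2 are: {e, a}; {e, b}; {e, c}.
So G has 3 subgroups of order 2.

3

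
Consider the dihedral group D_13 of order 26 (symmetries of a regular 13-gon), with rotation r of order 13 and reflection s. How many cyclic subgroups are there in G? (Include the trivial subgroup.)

15

Each element a generates a cyclic subgroup ⟨a⟩; distinct elements may generate the same one (a cyclic group of order d has φ(d) generators).
Cyclic subgroups by order — order 1: 1; order 2: 13; order 13: 1.
Total: 15.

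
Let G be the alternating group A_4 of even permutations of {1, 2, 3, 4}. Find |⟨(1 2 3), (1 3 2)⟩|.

3

|⟨(1 2 3)⟩| = 3 and |⟨(1 3 2)⟩| = 3, so |H| is a multiple of lcm(3, 3) = 3 and divides |G| = 12.
Closing under the operation: H = {e, (1 2 3), (1 3 2)}, so |H| = 3.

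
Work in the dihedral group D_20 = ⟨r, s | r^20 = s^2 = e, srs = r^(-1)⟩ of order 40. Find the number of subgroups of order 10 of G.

5

|G| = 40 and 10 | 40, so subgroups of order 10 are possible by Lagrange.
The subgroups of order 10 are: {e, r^2, r^4, r^6, r^8, r^10, r^12, r^14, r^16, r^18}; {e, r^4, r^8, r^12, r^16, r^2s, r^6s, r^10s, r^14s, r^18s}; {e, r^4, r^8, r^12, r^16, r^3s, r^7s, r^11s, r^15s, r^19s}; {e, r^4, r^8, r^12, r^16, s, r^4s, r^8s, r^12s, r^16s}; … (5 in all).
So G has 5 subgroups of order 10.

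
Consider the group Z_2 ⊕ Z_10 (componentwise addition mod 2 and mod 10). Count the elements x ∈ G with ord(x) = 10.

12

An element (a,b) has order lcm(ord(a), ord(b)); count pairs with lcm equal to 10.
Enumerating gives 12 such elements.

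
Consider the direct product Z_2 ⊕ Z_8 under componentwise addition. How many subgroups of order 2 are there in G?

3

|G| = 16 and 2 | 16, so subgroups of order 2 are possible by Lagrange.
The subgroups of order 2 are: {(0,0), (0,4)}; {(0,0), (1,0)}; {(0,0), (1,4)}.
So G has 3 subgroups of order 2.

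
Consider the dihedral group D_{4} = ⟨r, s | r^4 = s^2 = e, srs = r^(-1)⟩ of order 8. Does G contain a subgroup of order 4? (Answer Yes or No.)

4 | 8. A subgroup of order 4 is {e, r, r^2, r^3}.

Yes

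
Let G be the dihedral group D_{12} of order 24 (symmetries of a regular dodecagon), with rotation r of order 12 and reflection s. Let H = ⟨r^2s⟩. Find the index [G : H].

12

|⟨r^2s⟩| = 2 and |G| = 24.
By Lagrange, [G : H] = |G|/|H| = 24/2 = 12.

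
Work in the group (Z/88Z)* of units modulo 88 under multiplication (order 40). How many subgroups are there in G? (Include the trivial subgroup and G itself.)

|G| = 40, so by Lagrange every subgroup order divides 40. Divisors: 1, 2, 4, 5, 8, 10, 20, 40.
Subgroups by order — order 1: 1; order 2: 7; order 4: 7; order 5: 1; order 8: 1; order 10: 7; order 20: 7; order 40: 1.
Total: 1 + 7 + 7 + 1 + 1 + 7 + 7 + 1 = 32.

32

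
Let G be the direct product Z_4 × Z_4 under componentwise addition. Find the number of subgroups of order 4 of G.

7

|G| = 16 and 4 | 16, so subgroups of order 4 are possible by Lagrange.
The subgroups of order 4 are: {(0,0), (0,1), (0,2), (0,3)}; {(0,0), (0,2), (2,0), (2,2)}; {(0,0), (0,2), (2,1), (2,3)}; {(0,0), (1,0), (2,0), (3,0)}; … (7 in all).
So G has 7 subgroups of order 4.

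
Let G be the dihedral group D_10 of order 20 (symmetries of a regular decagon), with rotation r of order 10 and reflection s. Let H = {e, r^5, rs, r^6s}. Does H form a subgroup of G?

|H| = 4 divides |G| = 20, consistent with Lagrange.
H contains the identity, every element's inverse is in H, and H is closed under ·: it is a subgroup.

Yes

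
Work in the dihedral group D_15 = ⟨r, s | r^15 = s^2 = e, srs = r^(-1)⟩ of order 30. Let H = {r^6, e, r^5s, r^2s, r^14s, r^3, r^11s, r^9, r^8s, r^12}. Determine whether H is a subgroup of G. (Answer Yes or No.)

|H| = 10 divides |G| = 30, consistent with Lagrange.
H contains the identity, every element's inverse is in H, and H is closed under ·: it is a subgroup.

Yes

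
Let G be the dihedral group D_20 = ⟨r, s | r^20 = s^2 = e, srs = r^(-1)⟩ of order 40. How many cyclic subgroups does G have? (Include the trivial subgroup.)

Each element a generates a cyclic subgroup ⟨a⟩; distinct elements may generate the same one (a cyclic group of order d has φ(d) generators).
Cyclic subgroups by order — order 1: 1; order 2: 21; order 4: 1; order 5: 1; order 10: 1; order 20: 1.
Total: 26.

26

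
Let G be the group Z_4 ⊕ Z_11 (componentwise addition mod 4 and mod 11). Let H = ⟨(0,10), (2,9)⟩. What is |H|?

|⟨(0,10)⟩| = 11 and |⟨(2,9)⟩| = 22, so |H| is a multiple of lcm(11, 22) = 22 and divides |G| = 44.
Closing under the operation: H = {(0,0), (0,1), (0,2), (0,3), (0,4), (0,5), (0,6), (0,7), (0,8), (0,9), (0,10), (2,0), (2,1), (2,2), (2,3), (2,4), (2,5), (2,6), (2,7), (2,8), (2,9), (2,10)}, so |H| = 22.

22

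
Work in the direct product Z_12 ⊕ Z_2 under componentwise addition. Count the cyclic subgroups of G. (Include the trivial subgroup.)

12

A cyclic subgroup of order d is generated by each of its φ(d) elements of order d, so the cyclic subgroups of order d number (#elements of order d)/φ(d).
Cyclic subgroups by order — order 1: 1; order 2: 3; order 3: 1; order 4: 2; order 6: 3; order 12: 2.
Total: 12.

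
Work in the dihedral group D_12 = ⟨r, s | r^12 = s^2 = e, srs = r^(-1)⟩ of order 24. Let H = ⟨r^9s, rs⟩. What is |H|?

6

|⟨r^9s⟩| = 2 and |⟨rs⟩| = 2, so |H| is a multiple of lcm(2, 2) = 2 and divides |G| = 24.
Closing under the operation: H = {e, r^4, r^8, rs, r^5s, r^9s}, so |H| = 6.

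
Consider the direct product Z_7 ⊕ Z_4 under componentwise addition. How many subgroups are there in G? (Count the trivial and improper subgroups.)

6

|G| = 28, so by Lagrange every subgroup order divides 28. Divisors: 1, 2, 4, 7, 14, 28.
Subgroups by order — order 1: 1; order 2: 1; order 4: 1; order 7: 1; order 14: 1; order 28: 1.
Total: 1 + 1 + 1 + 1 + 1 + 1 = 6.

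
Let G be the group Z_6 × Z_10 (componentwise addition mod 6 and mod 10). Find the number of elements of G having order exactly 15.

8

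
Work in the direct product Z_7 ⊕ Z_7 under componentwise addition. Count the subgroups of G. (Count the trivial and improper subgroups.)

|G| = 49, so by Lagrange every subgroup order divides 49. Divisors: 1, 7, 49.
Subgroups by order — order 1: 1; order 7: 8; order 49: 1.
Total: 1 + 8 + 1 = 10.

10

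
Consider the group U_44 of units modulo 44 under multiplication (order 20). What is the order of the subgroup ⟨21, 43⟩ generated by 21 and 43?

4

|⟨21⟩| = 2 and |⟨43⟩| = 2, so |H| is a multiple of lcm(2, 2) = 2 and divides |G| = 20.
Closing under the operation: H = {1, 21, 23, 43}, so |H| = 4.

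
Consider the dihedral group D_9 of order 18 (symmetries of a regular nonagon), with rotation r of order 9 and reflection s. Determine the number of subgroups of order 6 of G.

3

|G| = 18 and 6 | 18, so subgroups of order 6 are possible by Lagrange.
The subgroups of order 6 are: {e, r^3, r^6, r^2s, r^5s, r^8s}; {e, r^3, r^6, s, r^3s, r^6s}; {e, r^3, r^6, rs, r^4s, r^7s}.
So G has 3 subgroups of order 6.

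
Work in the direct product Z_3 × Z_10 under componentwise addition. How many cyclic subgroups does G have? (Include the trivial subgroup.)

8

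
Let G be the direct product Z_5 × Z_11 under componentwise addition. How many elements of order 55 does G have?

40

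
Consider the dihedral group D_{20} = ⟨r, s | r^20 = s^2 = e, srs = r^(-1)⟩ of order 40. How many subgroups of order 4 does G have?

11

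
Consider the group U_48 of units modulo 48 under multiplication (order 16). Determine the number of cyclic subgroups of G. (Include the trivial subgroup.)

12

A cyclic subgroup of order d is generated by each of its φ(d) elements of order d, so the cyclic subgroups of order d number (#elements of order d)/φ(d).
Cyclic subgroups by order — order 1: 1; order 2: 7; order 4: 4.
Total: 12.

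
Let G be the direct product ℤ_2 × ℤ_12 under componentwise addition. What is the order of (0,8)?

3

The order of (0,8) in Z_2 × Z_12 is lcm(ord(0) in Z_2, ord(8) in Z_12).
ord(0) = 1 and ord(8) = 3, so |⟨(0,8)⟩| = lcm(1, 3) = 3.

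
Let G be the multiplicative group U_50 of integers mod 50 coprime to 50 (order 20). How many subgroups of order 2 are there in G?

|G| = 20 and 2 | 20, so subgroups of order 2 are possible by Lagrange.
The subgroups of order 2 are: {1, 49}.
So G has 1 subgroup of order 2.

1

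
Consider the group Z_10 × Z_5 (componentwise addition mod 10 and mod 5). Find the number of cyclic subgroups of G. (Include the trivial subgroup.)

14

A cyclic subgroup of order d is generated by each of its φ(d) elements of order d, so the cyclic subgroups of order d number (#elements of order d)/φ(d).
Cyclic subgroups by order — order 1: 1; order 2: 1; order 5: 6; order 10: 6.
Total: 14.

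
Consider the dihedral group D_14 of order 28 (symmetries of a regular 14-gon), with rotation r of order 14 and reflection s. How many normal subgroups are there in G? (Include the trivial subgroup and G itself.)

7

G has 28 subgroups. Checking conjugation-invariance by order — order 1: 1/1 normal; order 2: 1/15 normal; order 4: 0/7 normal; order 7: 1/1 normal; order 14: 3/3 normal; order 28: 1/1 normal.
Total normal subgroups: 7.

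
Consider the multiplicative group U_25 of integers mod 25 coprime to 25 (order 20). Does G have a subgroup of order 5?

Yes

5 | 20. A subgroup of order 5 is {1, 6, 11, 16, 21}.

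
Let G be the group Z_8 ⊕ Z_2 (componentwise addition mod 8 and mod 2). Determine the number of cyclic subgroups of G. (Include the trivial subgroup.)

8

A cyclic subgroup of order d is generated by each of its φ(d) elements of order d, so the cyclic subgroups of order d number (#elements of order d)/φ(d).
Cyclic subgroups by order — order 1: 1; order 2: 3; order 4: 2; order 8: 2.
Total: 8.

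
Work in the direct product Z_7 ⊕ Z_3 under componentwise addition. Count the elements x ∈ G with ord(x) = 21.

An element (a,b) has order lcm(ord(a), ord(b)); count pairs with lcm equal to 21.
Enumerating gives 12 such elements.

12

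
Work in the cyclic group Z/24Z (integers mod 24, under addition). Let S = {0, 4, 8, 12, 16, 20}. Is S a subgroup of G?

Yes

|S| = 6 divides |G| = 24, consistent with Lagrange.
S contains the identity, every element's inverse is in S, and S is closed under +: it is a subgroup.
In fact S = ⟨4⟩.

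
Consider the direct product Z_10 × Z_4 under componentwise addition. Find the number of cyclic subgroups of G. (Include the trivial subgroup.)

Group the elements of G by the cyclic subgroup they generate; each cyclic subgroup of order d accounts for φ(d) elements.
Cyclic subgroups by order — order 1: 1; order 2: 3; order 4: 2; order 5: 1; order 10: 3; order 20: 2.
Total: 12.

12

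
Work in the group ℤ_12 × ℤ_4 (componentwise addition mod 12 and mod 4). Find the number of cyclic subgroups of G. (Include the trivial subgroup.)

20

A cyclic subgroup of order d is generated by each of its φ(d) elements of order d, so the cyclic subgroups of order d number (#elements of order d)/φ(d).
Cyclic subgroups by order — order 1: 1; order 2: 3; order 3: 1; order 4: 6; order 6: 3; order 12: 6.
Total: 20.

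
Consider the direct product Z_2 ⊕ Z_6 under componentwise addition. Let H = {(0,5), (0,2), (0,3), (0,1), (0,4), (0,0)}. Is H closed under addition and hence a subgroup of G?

Yes

|H| = 6 divides |G| = 12, consistent with Lagrange.
H contains the identity, every element's inverse is in H, and H is closed under +: it is a subgroup.
In fact H = ⟨(0,1)⟩.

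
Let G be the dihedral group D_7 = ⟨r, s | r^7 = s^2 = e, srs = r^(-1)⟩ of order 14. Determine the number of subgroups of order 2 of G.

7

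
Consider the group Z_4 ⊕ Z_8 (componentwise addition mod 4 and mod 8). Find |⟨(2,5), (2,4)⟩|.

16

|⟨(2,5)⟩| = 8 and |⟨(2,4)⟩| = 2, so |H| is a multiple of lcm(8, 2) = 8 and divides |G| = 32.
Closing under the operation: H = {(0,0), (0,1), (0,2), (0,3), (0,4), (0,5), (0,6), (0,7), (2,0), (2,1), (2,2), (2,3), (2,4), (2,5), (2,6), (2,7)}, so |H| = 16.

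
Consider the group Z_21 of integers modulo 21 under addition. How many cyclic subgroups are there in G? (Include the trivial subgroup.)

4

Group the elements of G by the cyclic subgroup they generate; each cyclic subgroup of order d accounts for φ(d) elements.
Cyclic subgroups by order — order 1: 1; order 3: 1; order 7: 1; order 21: 1.
Total: 4.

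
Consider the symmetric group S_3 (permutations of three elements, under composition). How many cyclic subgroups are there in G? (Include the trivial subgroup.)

5

A cyclic subgroup of order d is generated by each of its φ(d) elements of order d, so the cyclic subgroups of order d number (#elements of order d)/φ(d).
Cyclic subgroups by order — order 1: 1; order 2: 3; order 3: 1.
Total: 5.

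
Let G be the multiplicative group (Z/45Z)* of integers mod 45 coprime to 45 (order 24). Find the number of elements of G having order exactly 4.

4

The elements of order 4 are: 8, 17, 28, 37.
That's 4.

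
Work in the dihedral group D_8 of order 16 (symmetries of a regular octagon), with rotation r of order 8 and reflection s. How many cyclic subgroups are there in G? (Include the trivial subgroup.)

12

Group the elements of G by the cyclic subgroup they generate; each cyclic subgroup of order d accounts for φ(d) elements.
Cyclic subgroups by order — order 1: 1; order 2: 9; order 4: 1; order 8: 1.
Total: 12.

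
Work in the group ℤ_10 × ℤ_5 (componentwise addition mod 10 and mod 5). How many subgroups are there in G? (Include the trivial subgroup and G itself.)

|G| = 50, so by Lagrange every subgroup order divides 50. Divisors: 1, 2, 5, 10, 25, 50.
Subgroups by order — order 1: 1; order 2: 1; order 5: 6; order 10: 6; order 25: 1; order 50: 1.
Total: 1 + 1 + 6 + 6 + 1 + 1 = 16.

16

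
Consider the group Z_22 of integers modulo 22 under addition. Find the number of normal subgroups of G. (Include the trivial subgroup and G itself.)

4

G is abelian, so every subgroup is normal.
G has 4 subgroups in total, hence 4 normal subgroups.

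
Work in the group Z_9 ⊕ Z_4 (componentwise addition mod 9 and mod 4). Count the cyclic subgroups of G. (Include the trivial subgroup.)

9

A cyclic subgroup of order d is generated by each of its φ(d) elements of order d, so the cyclic subgroups of order d number (#elements of order d)/φ(d).
Cyclic subgroups by order — order 1: 1; order 2: 1; order 3: 1; order 4: 1; order 6: 1; order 9: 1; order 12: 1; order 18: 1; order 36: 1.
Total: 9.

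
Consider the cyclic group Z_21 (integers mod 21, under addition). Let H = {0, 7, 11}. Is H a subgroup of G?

No

11 ∈ H but its inverse 10 ∉ H, so H is not a subgroup.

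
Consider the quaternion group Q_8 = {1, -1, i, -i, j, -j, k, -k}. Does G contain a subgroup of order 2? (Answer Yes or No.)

2 | 8. A subgroup of order 2 is {1, -1}.

Yes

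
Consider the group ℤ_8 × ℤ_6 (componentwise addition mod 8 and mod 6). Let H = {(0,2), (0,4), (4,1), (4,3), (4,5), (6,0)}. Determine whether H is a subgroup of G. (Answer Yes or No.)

The identity (0,0) ∉ H, so H is not a subgroup.

No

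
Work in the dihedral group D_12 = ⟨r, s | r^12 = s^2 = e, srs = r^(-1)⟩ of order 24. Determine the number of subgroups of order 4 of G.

|G| = 24 and 4 | 24, so subgroups of order 4 are possible by Lagrange.
The subgroups of order 4 are: {e, r^6, r^4s, r^10s}; {e, r^6, r^5s, r^11s}; {e, r^6, r^2s, r^8s}; {e, r^3, r^6, r^9}; … (7 in all).
So G has 7 subgroups of order 4.

7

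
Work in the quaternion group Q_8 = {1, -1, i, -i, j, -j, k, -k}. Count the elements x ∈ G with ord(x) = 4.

6

The elements of order 4 are: i, -i, j, -j, k, -k.
That's 6.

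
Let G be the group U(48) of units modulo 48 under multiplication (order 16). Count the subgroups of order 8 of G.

7

|G| = 16 and 8 | 16, so subgroups of order 8 are possible by Lagrange.
The subgroups of order 8 are: {1, 11, 13, 23, 25, 35, 37, 47}; {1, 11, 17, 19, 25, 35, 41, 43}; {1, 5, 7, 11, 25, 29, 31, 35}; {1, 5, 13, 17, 25, 29, 37, 41}; … (7 in all).
So G has 7 subgroups of order 8.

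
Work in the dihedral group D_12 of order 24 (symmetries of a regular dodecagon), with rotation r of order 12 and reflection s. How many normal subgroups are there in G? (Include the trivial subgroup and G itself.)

9

G has 34 subgroups. Checking conjugation-invariance by order — order 1: 1/1 normal; order 2: 1/13 normal; order 3: 1/1 normal; order 4: 1/7 normal; order 6: 1/5 normal; order 8: 0/3 normal; order 12: 3/3 normal; order 24: 1/1 normal.
Total normal subgroups: 9.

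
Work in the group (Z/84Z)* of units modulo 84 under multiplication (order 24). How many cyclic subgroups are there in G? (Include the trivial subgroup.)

16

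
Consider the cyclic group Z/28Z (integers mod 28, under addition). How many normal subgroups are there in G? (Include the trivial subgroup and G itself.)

6

G is abelian, so every subgroup is normal.
G has 6 subgroups in total, hence 6 normal subgroups.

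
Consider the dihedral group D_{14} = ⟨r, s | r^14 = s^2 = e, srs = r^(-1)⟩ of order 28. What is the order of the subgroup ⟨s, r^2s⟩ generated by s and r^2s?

|⟨s⟩| = 2 and |⟨r^2s⟩| = 2, so |H| is a multiple of lcm(2, 2) = 2 and divides |G| = 28.
Closing under the operation: H = {e, r^2, r^4, r^6, r^8, r^10, r^12, s, r^2s, r^4s, r^6s, r^8s, r^10s, r^12s}, so |H| = 14.

14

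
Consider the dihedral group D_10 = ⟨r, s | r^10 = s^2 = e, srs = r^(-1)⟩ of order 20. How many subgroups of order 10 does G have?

3

|G| = 20 and 10 | 20, so subgroups of order 10 are possible by Lagrange.
The subgroups of order 10 are: {e, r, r^2, r^3, r^4, r^5, r^6, r^7, r^8, r^9}; {e, r^2, r^4, r^6, r^8, s, r^2s, r^4s, r^6s, r^8s}; {e, r^2, r^4, r^6, r^8, rs, r^3s, r^5s, r^7s, r^9s}.
So G has 3 subgroups of order 10.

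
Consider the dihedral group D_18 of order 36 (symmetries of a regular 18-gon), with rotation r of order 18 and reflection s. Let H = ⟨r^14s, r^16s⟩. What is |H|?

|⟨r^14s⟩| = 2 and |⟨r^16s⟩| = 2, so |H| is a multiple of lcm(2, 2) = 2 and divides |G| = 36.
Closing under the operation: H = {e, r^2, r^4, r^6, r^8, r^10, r^12, r^14, r^16, s, r^2s, r^4s, r^6s, r^8s, r^10s, r^12s, r^14s, r^16s}, so |H| = 18.

18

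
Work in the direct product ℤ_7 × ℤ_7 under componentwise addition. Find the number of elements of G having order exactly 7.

48

An element (a,b) has order lcm(ord(a), ord(b)); count pairs with lcm equal to 7.
Enumerating gives 48 such elements.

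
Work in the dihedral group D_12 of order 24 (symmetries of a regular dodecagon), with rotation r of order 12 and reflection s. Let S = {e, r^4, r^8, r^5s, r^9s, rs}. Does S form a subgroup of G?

|S| = 6 divides |G| = 24, consistent with Lagrange.
S contains the identity, every element's inverse is in S, and S is closed under ·: it is a subgroup.

Yes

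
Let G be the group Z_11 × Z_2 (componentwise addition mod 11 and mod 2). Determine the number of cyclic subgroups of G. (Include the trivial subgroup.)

Group the elements of G by the cyclic subgroup they generate; each cyclic subgroup of order d accounts for φ(d) elements.
Cyclic subgroups by order — order 1: 1; order 2: 1; order 11: 1; order 22: 1.
Total: 4.

4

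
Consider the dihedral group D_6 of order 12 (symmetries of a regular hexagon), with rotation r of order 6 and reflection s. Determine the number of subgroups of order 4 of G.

3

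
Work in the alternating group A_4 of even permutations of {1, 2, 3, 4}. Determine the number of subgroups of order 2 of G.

|G| = 12 and 2 | 12, so subgroups of order 2 are possible by Lagrange.
The subgroups of order 2 are: {e, (1 2)(3 4)}; {e, (1 3)(2 4)}; {e, (1 4)(2 3)}.
So G has 3 subgroups of order 2.

3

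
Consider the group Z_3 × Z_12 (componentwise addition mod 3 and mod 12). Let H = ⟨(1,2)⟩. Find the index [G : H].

6

|⟨(1,2)⟩| = 6 and |G| = 36.
By Lagrange, [G : H] = |G|/|H| = 36/6 = 6.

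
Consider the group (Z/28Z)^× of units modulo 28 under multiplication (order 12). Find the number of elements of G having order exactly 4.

0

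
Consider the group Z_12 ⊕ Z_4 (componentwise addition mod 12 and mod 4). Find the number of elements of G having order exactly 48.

0

An element (a,b) has order lcm(ord(a), ord(b)); count pairs with lcm equal to 48.
Enumerating gives 0 such elements.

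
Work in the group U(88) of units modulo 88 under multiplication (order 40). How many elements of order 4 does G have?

No element of G has order 4 (even though 4 | 40).

0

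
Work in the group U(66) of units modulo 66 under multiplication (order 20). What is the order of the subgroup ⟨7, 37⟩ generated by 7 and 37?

10

|⟨7⟩| = 10 and |⟨37⟩| = 5, so |H| is a multiple of lcm(10, 5) = 10 and divides |G| = 20.
Closing under the operation: H = {1, 7, 13, 19, 25, 31, 37, 43, 49, 61}, so |H| = 10.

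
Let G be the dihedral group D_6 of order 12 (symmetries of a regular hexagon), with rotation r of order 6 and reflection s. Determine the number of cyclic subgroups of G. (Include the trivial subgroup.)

A cyclic subgroup of order d is generated by each of its φ(d) elements of order d, so the cyclic subgroups of order d number (#elements of order d)/φ(d).
Cyclic subgroups by order — order 1: 1; order 2: 7; order 3: 1; order 6: 1.
Total: 10.

10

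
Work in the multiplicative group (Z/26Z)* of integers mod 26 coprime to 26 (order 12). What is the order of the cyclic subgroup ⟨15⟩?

Compute successive powers of 15 mod 26: 15, 17, 21, 3, 19, 25, 11, 9, …; 15^12 ≡ 1 (mod 26).
So |⟨15⟩| = 12.

12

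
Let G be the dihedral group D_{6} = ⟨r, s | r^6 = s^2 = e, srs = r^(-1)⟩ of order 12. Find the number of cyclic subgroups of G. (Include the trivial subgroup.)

10

Each element a generates a cyclic subgroup ⟨a⟩; distinct elements may generate the same one (a cyclic group of order d has φ(d) generators).
Cyclic subgroups by order — order 1: 1; order 2: 7; order 3: 1; order 6: 1.
Total: 10.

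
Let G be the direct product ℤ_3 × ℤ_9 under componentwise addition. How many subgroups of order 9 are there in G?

4

|G| = 27 and 9 | 27, so subgroups of order 9 are possible by Lagrange.
The subgroups of order 9 are: {(0,0), (0,1), (0,2), (0,3), (0,4), (0,5), (0,6), (0,7), (0,8)}; {(0,0), (0,3), (0,6), (1,0), (1,3), (1,6), (2,0), (2,3), (2,6)}; {(0,0), (0,3), (0,6), (1,1), (1,4), (1,7), (2,2), (2,5), (2,8)}; {(0,0), (0,3), (0,6), (1,2), (1,5), (1,8), (2,1), (2,4), (2,7)}.
So G has 4 subgroups of order 9.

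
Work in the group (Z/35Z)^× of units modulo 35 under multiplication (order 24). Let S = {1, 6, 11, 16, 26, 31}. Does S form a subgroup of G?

|S| = 6 divides |G| = 24, consistent with Lagrange.
S contains the identity, every element's inverse is in S, and S is closed under ·: it is a subgroup.
In fact S = ⟨26⟩.

Yes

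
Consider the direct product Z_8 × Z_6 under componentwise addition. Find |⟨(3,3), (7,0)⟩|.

16

|⟨(3,3)⟩| = 8 and |⟨(7,0)⟩| = 8, so |H| is a multiple of lcm(8, 8) = 8 and divides |G| = 48.
Closing under the operation: H = {(0,0), (0,3), (1,0), (1,3), (2,0), (2,3), (3,0), (3,3), (4,0), (4,3), (5,0), (5,3), (6,0), (6,3), (7,0), (7,3)}, so |H| = 16.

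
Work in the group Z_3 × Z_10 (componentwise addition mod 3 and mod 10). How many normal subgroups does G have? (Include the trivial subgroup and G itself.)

8

G is abelian, so every subgroup is normal.
G has 8 subgroups in total, hence 8 normal subgroups.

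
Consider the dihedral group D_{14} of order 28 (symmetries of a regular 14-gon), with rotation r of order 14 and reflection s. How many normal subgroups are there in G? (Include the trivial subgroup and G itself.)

G has 28 subgroups. Checking conjugation-invariance by order — order 1: 1/1 normal; order 2: 1/15 normal; order 4: 0/7 normal; order 7: 1/1 normal; order 14: 3/3 normal; order 28: 1/1 normal.
Total normal subgroups: 7.

7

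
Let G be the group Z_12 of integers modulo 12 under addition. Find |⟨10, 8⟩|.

|⟨10⟩| = 6 and |⟨8⟩| = 3, so |H| is a multiple of lcm(6, 3) = 6 and divides |G| = 12.
Closing under the operation: H = {0, 2, 4, 6, 8, 10}, so |H| = 6.

6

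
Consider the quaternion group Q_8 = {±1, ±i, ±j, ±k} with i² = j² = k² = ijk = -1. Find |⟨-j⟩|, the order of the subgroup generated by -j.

4

Computing powers of -j: the smallest k with (-j)^k = e is k = 4.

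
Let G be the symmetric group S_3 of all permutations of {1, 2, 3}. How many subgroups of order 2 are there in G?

|G| = 6 and 2 | 6, so subgroups of order 2 are possible by Lagrange.
The subgroups of order 2 are: {e, (1 2)}; {e, (1 3)}; {e, (2 3)}.
So G has 3 subgroups of order 2.

3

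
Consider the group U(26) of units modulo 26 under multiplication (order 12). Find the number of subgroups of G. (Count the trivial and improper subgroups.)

6

|G| = 12, so by Lagrange every subgroup order divides 12. Divisors: 1, 2, 3, 4, 6, 12.
Subgroups by order — order 1: 1; order 2: 1; order 3: 1; order 4: 1; order 6: 1; order 12: 1.
Total: 1 + 1 + 1 + 1 + 1 + 1 = 6.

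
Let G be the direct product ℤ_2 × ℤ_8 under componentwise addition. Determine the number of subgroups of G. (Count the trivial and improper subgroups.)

|G| = 16, so by Lagrange every subgroup order divides 16. Divisors: 1, 2, 4, 8, 16.
Subgroups by order — order 1: 1; order 2: 3; order 4: 3; order 8: 3; order 16: 1.
Total: 1 + 3 + 3 + 3 + 1 = 11.

11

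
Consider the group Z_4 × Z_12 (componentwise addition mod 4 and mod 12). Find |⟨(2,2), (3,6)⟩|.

|⟨(2,2)⟩| = 6 and |⟨(3,6)⟩| = 4, so |H| is a multiple of lcm(6, 4) = 12 and divides |G| = 48.
Closing under the operation: H = {(0,0), (0,2), (0,4), (0,6), (0,8), (0,10), (1,0), (1,2), (1,4), (1,6), (1,8), (1,10), (2,0), (2,2), (2,4), (2,6), (2,8), (2,10), (3,0), (3,2), (3,4), (3,6), (3,8), (3,10)}, so |H| = 24.

24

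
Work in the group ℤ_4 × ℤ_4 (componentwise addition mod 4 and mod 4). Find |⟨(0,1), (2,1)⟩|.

8

|⟨(0,1)⟩| = 4 and |⟨(2,1)⟩| = 4, so |H| is a multiple of lcm(4, 4) = 4 and divides |G| = 16.
Closing under the operation: H = {(0,0), (0,1), (0,2), (0,3), (2,0), (2,1), (2,2), (2,3)}, so |H| = 8.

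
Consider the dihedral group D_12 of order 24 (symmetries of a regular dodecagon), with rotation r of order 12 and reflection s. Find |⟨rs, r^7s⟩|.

|⟨rs⟩| = 2 and |⟨r^7s⟩| = 2, so |H| is a multiple of lcm(2, 2) = 2 and divides |G| = 24.
Closing under the operation: H = {e, r^6, rs, r^7s}, so |H| = 4.

4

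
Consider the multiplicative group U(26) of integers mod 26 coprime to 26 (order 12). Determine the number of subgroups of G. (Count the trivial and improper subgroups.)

|G| = 12, so by Lagrange every subgroup order divides 12. Divisors: 1, 2, 3, 4, 6, 12.
Subgroups by order — order 1: 1; order 2: 1; order 3: 1; order 4: 1; order 6: 1; order 12: 1.
Total: 1 + 1 + 1 + 1 + 1 + 1 = 6.

6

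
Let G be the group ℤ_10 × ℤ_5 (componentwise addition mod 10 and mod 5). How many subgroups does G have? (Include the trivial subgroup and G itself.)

16

|G| = 50, so by Lagrange every subgroup order divides 50. Divisors: 1, 2, 5, 10, 25, 50.
Subgroups by order — order 1: 1; order 2: 1; order 5: 6; order 10: 6; order 25: 1; order 50: 1.
Total: 1 + 1 + 6 + 6 + 1 + 1 = 16.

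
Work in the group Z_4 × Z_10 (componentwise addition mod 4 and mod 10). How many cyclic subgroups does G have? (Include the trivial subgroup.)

12

Each element a generates a cyclic subgroup ⟨a⟩; distinct elements may generate the same one (a cyclic group of order d has φ(d) generators).
Cyclic subgroups by order — order 1: 1; order 2: 3; order 4: 2; order 5: 1; order 10: 3; order 20: 2.
Total: 12.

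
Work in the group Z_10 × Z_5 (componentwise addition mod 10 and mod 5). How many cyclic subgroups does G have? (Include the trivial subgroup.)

14

Each element a generates a cyclic subgroup ⟨a⟩; distinct elements may generate the same one (a cyclic group of order d has φ(d) generators).
Cyclic subgroups by order — order 1: 1; order 2: 1; order 5: 6; order 10: 6.
Total: 14.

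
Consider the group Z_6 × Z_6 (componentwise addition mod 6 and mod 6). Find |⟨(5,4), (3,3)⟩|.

12

|⟨(5,4)⟩| = 6 and |⟨(3,3)⟩| = 2, so |H| is a multiple of lcm(6, 2) = 6 and divides |G| = 36.
Closing under the operation: H = {(0,0), (0,3), (1,2), (1,5), (2,1), (2,4), (3,0), (3,3), (4,2), (4,5), (5,1), (5,4)}, so |H| = 12.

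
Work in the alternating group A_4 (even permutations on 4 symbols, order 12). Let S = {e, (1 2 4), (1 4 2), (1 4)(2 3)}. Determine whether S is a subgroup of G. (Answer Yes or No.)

Closure fails: (1 2 4) ∘ (1 4)(2 3) = (2 3 4) ∉ S. So S is not a subgroup.

No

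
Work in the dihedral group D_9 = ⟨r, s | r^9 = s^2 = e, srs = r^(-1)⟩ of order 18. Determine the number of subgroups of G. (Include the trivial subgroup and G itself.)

|G| = 18, so by Lagrange every subgroup order divides 18. Divisors: 1, 2, 3, 6, 9, 18.
Subgroups by order — order 1: 1; order 2: 9; order 3: 1; order 6: 3; order 9: 1; order 18: 1.
Total: 1 + 9 + 1 + 3 + 1 + 1 = 16.

16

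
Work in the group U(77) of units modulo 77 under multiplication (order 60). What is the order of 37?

Compute successive powers of 37 mod 77: 37, 60, 64, 58, 67, 15, 16, 53, …; 37^15 ≡ 1 (mod 77).
So |⟨37⟩| = 15.

15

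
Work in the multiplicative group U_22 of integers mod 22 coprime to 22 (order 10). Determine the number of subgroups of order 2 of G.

1

|G| = 10 and 2 | 10, so subgroups of order 2 are possible by Lagrange.
The subgroups of order 2 are: {1, 21}.
So G has 1 subgroup of order 2.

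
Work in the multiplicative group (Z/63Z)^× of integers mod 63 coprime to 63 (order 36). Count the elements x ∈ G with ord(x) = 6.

24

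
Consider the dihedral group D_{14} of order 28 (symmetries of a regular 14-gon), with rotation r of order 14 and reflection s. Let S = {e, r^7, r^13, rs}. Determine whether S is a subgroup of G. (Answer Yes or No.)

No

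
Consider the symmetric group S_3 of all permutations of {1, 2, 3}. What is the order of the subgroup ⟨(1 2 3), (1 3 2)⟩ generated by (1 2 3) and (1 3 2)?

3

|⟨(1 2 3)⟩| = 3 and |⟨(1 3 2)⟩| = 3, so |H| is a multiple of lcm(3, 3) = 3 and divides |G| = 6.
Closing under the operation: H = {e, (1 2 3), (1 3 2)}, so |H| = 3.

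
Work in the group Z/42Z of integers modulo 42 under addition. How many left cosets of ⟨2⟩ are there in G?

2

|⟨2⟩| = 21 and |G| = 42.
By Lagrange, [G : H] = |G|/|H| = 42/21 = 2.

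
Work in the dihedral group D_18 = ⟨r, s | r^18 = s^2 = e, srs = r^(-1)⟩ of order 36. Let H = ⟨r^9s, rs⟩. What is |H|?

18

|⟨r^9s⟩| = 2 and |⟨rs⟩| = 2, so |H| is a multiple of lcm(2, 2) = 2 and divides |G| = 36.
Closing under the operation: H = {e, r^2, r^4, r^6, r^8, r^10, r^12, r^14, r^16, rs, r^3s, r^5s, r^7s, r^9s, r^11s, r^13s, r^15s, r^17s}, so |H| = 18.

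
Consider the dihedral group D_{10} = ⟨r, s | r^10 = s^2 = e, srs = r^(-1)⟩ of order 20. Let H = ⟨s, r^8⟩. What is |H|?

|⟨s⟩| = 2 and |⟨r^8⟩| = 5, so |H| is a multiple of lcm(2, 5) = 10 and divides |G| = 20.
Closing under the operation: H = {e, r^2, r^4, r^6, r^8, s, r^2s, r^4s, r^6s, r^8s}, so |H| = 10.

10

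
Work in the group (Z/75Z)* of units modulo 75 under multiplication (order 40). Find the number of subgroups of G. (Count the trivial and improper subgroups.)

16

|G| = 40, so by Lagrange every subgroup order divides 40. Divisors: 1, 2, 4, 5, 8, 10, 20, 40.
Subgroups by order — order 1: 1; order 2: 3; order 4: 3; order 5: 1; order 8: 1; order 10: 3; order 20: 3; order 40: 1.
Total: 1 + 3 + 3 + 1 + 1 + 3 + 3 + 1 = 16.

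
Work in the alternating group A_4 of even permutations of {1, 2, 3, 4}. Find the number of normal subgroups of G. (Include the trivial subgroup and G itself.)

3

G has 10 subgroups. Checking conjugation-invariance by order — order 1: 1/1 normal; order 2: 0/3 normal; order 3: 0/4 normal; order 4: 1/1 normal; order 12: 1/1 normal.
Total normal subgroups: 3.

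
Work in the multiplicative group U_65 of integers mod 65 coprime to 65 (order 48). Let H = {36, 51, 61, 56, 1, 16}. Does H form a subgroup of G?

|H| = 6 divides |G| = 48, consistent with Lagrange.
H contains the identity, every element's inverse is in H, and H is closed under ·: it is a subgroup.
In fact H = ⟨36⟩.

Yes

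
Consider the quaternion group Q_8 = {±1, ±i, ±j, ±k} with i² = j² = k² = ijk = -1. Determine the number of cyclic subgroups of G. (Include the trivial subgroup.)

5

A cyclic subgroup of order d is generated by each of its φ(d) elements of order d, so the cyclic subgroups of order d number (#elements of order d)/φ(d).
Cyclic subgroups by order — order 1: 1; order 2: 1; order 4: 3.
Total: 5.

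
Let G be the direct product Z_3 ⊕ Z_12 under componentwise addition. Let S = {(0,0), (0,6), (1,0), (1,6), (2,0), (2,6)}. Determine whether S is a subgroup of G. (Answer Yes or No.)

|S| = 6 divides |G| = 36, consistent with Lagrange.
S contains the identity, every element's inverse is in S, and S is closed under +: it is a subgroup.
In fact S = ⟨(2,6)⟩.

Yes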